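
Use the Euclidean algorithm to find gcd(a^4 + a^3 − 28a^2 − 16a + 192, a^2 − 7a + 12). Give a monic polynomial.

By polynomial division,
  a^4 + a^3 − 28a^2 − 16a + 192 = (a^2 + 8a + 16)(a^2 − 7a + 12) + (0)
The last nonzero remainder a^2 − 7a + 12 is already monic.

a^2 − 7a + 12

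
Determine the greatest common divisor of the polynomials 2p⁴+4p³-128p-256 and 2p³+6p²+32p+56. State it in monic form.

p+2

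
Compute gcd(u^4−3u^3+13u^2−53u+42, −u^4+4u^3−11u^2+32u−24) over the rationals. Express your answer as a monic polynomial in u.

Apply the Euclidean algorithm:
  u^4−3u^3+13u^2−53u+42 = (−1)(−u^4+4u^3−11u^2+32u−24) + (u^3+2u^2−21u+18)
  −u^4+4u^3−11u^2+32u−24 = (−u+6)(u^3+2u^2−21u+18) + (−44u^2+176u−132)
  u^3+2u^2−21u+18 = (−(1/44)u−3/22)(−44u^2+176u−132) + (0)
Last nonzero remainder: −44u^2+176u−132. Dividing through by −44 gives the monic gcd u^2−4u+3.

u^2−4u+3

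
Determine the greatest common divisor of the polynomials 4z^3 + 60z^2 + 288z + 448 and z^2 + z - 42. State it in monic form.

Euclidean algorithm in ℚ[z]:
  4z^3 + 60z^2 + 288z + 448 = (4z + 56)(z^2 + z - 42) + (400z + 2800)
  z^2 + z - 42 = ((1/400)z - 3/200)(400z + 2800) + (0)
Last nonzero remainder: 400z + 2800. Dividing through by 400 gives the monic gcd z + 7.

z + 7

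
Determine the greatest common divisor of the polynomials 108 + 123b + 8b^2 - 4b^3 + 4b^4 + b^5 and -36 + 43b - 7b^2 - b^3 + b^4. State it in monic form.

Euclidean algorithm in ℚ[b]:
  b^5 + 4b^4 - 4b^3 + 8b^2 + 123b + 108 = (b + 5)(b^4 - b^3 - 7b^2 + 43b - 36) + (8b^3 - 56b + 288)
  b^4 - b^3 - 7b^2 + 43b - 36 = ((1/8)b - 1/8)(8b^3 - 56b + 288) + (0)
Last nonzero remainder: 8b^3 - 56b + 288. Dividing through by 8 gives the monic gcd b^3 - 7b + 36.

36 - 7b + b^3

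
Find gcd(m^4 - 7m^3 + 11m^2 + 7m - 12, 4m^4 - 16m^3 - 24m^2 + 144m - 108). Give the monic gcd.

Euclidean algorithm in ℚ[m]:
  m^4 - 7m^3 + 11m^2 + 7m - 12 = (1/4)(4m^4 - 16m^3 - 24m^2 + 144m - 108) + (-3m^3 + 17m^2 - 29m + 15)
  4m^4 - 16m^3 - 24m^2 + 144m - 108 = (-(4/3)m - 20/9)(-3m^3 + 17m^2 - 29m + 15) + (-(224/9)m^2 + (896/9)m - 224/3)
  -3m^3 + 17m^2 - 29m + 15 = ((27/224)m - 45/224)(-(224/9)m^2 + (896/9)m - 224/3) + (0)
Last nonzero remainder: -(224/9)m^2 + (896/9)m - 224/3. Dividing through by -224/9 gives the monic gcd m^2 - 4m + 3.

m^2 - 4m + 3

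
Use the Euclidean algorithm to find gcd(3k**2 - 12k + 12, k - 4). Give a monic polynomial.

By polynomial division,
  3k**2 - 12k + 12 = (3k)(k - 4) + (12)
  k - 4 = ((1/12)k - 1/3)(12) + (0)
The last nonzero remainder is the constant 12, so the polynomials are coprime and gcd = 1.

1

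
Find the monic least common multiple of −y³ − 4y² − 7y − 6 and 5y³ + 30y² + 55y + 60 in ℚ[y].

Apply the Euclidean algorithm:
  −y³ − 4y² − 7y − 6 = (−1/5)(5y³ + 30y² + 55y + 60) + (2y² + 4y + 6)
  5y³ + 30y² + 55y + 60 = ((5/2)y + 10)(2y² + 4y + 6) + (0)
Last nonzero remainder: 2y² + 4y + 6. Dividing through by 2 gives the monic gcd y² + 2y + 3.
Then lcm(f, g) = f·g / gcd(f, g); expanding and making the result monic gives the answer.

y⁴ + 8y³ + 23y² + 34y + 24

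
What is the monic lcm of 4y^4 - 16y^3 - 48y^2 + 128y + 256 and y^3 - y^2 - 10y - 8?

Apply the Euclidean algorithm:
  4y^4 - 16y^3 - 48y^2 + 128y + 256 = (4y - 12)(y^3 - y^2 - 10y - 8) + (-20y^2 + 40y + 160)
  y^3 - y^2 - 10y - 8 = (-(1/20)y - 1/20)(-20y^2 + 40y + 160) + (0)
Last nonzero remainder: -20y^2 + 40y + 160. Dividing through by -20 gives the monic gcd y^2 - 2y - 8.
Then lcm(f, g) = f·g / gcd(f, g); expanding and making the result monic gives the answer.

y^5 - 3y^4 - 16y^3 + 20y^2 + 96y + 64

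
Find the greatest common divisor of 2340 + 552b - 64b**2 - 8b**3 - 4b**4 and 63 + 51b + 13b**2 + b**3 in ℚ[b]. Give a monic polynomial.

Apply the Euclidean algorithm:
  -4b**4 - 8b**3 - 64b**2 + 552b + 2340 = (-4b + 44)(b**3 + 13b**2 + 51b + 63) + (-432b**2 - 1440b - 432)
  b**3 + 13b**2 + 51b + 63 = (-(1/432)b - 29/1296)(-432b**2 - 1440b - 432) + ((160/9)b + 160/3)
  -432b**2 - 1440b - 432 = (-(243/10)b - 81/10)((160/9)b + 160/3) + (0)
Last nonzero remainder: (160/9)b + 160/3. Dividing through by 160/9 gives the monic gcd b + 3.

3 + b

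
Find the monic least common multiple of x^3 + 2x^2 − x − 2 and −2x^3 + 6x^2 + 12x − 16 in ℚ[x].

x^4 − 2x^3 − 9x^2 + 2x + 8

By polynomial division,
  x^3 + 2x^2 − x − 2 = (−1/2)(−2x^3 + 6x^2 + 12x − 16) + (5x^2 + 5x − 10)
  −2x^3 + 6x^2 + 12x − 16 = (−(2/5)x + 8/5)(5x^2 + 5x − 10) + (0)
Last nonzero remainder: 5x^2 + 5x − 10. Dividing through by 5 gives the monic gcd x^2 + x − 2.
Then lcm(f, g) = f·g / gcd(f, g); expanding and making the result monic gives the answer.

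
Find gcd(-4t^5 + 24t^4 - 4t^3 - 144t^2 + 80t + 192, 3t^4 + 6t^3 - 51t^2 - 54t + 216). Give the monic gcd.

Euclidean algorithm in ℚ[t]:
  -4t^5 + 24t^4 - 4t^3 - 144t^2 + 80t + 192 = (-(4/3)t + 32/3)(3t^4 + 6t^3 - 51t^2 - 54t + 216) + (-136t^3 + 328t^2 + 944t - 2112)
  3t^4 + 6t^3 - 51t^2 - 54t + 216 = (-(3/136)t - 225/2312)(-136t^3 + 328t^2 + 944t - 2112) + ((504/289)t^2 - (2520/289)t + 3024/289)
  -136t^3 + 328t^2 + 944t - 2112 = (-(4913/63)t - 12716/63)((504/289)t^2 - (2520/289)t + 3024/289) + (0)
Last nonzero remainder: (504/289)t^2 - (2520/289)t + 3024/289. Dividing through by 504/289 gives the monic gcd t^2 - 5t + 6.

t^2 - 5t + 6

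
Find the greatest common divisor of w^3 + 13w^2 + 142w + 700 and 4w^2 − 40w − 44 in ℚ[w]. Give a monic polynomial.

Apply the Euclidean algorithm:
  w^3 + 13w^2 + 142w + 700 = ((1/4)w + 23/4)(4w^2 − 40w − 44) + (383w + 953)
  4w^2 − 40w − 44 = ((4/383)w − 19132/146689)(383w + 953) + (11778480/146689)
  383w + 953 = ((56181887/11778480)w + 139794617/11778480)(11778480/146689) + (0)
The last nonzero remainder is the constant 11778480/146689, so the polynomials are coprime and gcd = 1.

1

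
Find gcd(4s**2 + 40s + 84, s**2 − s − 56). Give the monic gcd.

Euclidean algorithm in ℚ[s]:
  4s**2 + 40s + 84 = (4)(s**2 − s − 56) + (44s + 308)
  s**2 − s − 56 = ((1/44)s − 2/11)(44s + 308) + (0)
Last nonzero remainder: 44s + 308. Dividing through by 44 gives the monic gcd s + 7.

s + 7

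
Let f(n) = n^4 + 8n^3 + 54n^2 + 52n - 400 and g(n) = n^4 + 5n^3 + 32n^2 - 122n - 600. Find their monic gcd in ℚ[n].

Euclidean algorithm in ℚ[n]:
  n^4 + 8n^3 + 54n^2 + 52n - 400 = (n^4 + 5n^3 + 32n^2 - 122n - 600) + (3n^3 + 22n^2 + 174n + 200)
  n^4 + 5n^3 + 32n^2 - 122n - 600 = ((1/3)n - 7/9)(3n^3 + 22n^2 + 174n + 200) + (-(80/9)n^2 - (160/3)n - 4000/9)
  3n^3 + 22n^2 + 174n + 200 = (-(27/80)n - 9/20)(-(80/9)n^2 - (160/3)n - 4000/9) + (0)
Last nonzero remainder: -(80/9)n^2 - (160/3)n - 4000/9. Dividing through by -80/9 gives the monic gcd n^2 + 6n + 50.

n^2 + 6n + 50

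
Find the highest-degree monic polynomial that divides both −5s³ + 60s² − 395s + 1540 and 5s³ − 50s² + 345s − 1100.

Apply the Euclidean algorithm:
  −5s³ + 60s² − 395s + 1540 = (−1)(5s³ − 50s² + 345s − 1100) + (10s² − 50s + 440)
  5s³ − 50s² + 345s − 1100 = ((1/2)s − 5/2)(10s² − 50s + 440) + (0)
Last nonzero remainder: 10s² − 50s + 440. Dividing through by 10 gives the monic gcd s² − 5s + 44.

s² − 5s + 44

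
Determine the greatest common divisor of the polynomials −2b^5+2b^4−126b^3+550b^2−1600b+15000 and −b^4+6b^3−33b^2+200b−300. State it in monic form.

By polynomial division,
  −2b^5+2b^4−126b^3+550b^2−1600b+15000 = (2b+10)(−b^4+6b^3−33b^2+200b−300) + (−120b^3+480b^2−3000b+18000)
  −b^4+6b^3−33b^2+200b−300 = ((1/120)b−1/60)(−120b^3+480b^2−3000b+18000) + (0)
Last nonzero remainder: −120b^3+480b^2−3000b+18000. Dividing through by −120 gives the monic gcd b^3−4b^2+25b−150.

b^3−4b^2+25b−150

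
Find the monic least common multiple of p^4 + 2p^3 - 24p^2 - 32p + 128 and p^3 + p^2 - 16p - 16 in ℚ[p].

p^5 + 3p^4 - 22p^3 - 56p^2 + 96p + 128

By polynomial division,
  p^4 + 2p^3 - 24p^2 - 32p + 128 = (p + 1)(p^3 + p^2 - 16p - 16) + (-9p^2 + 144)
  p^3 + p^2 - 16p - 16 = (-(1/9)p - 1/9)(-9p^2 + 144) + (0)
Last nonzero remainder: -9p^2 + 144. Dividing through by -9 gives the monic gcd p^2 - 16.
Then lcm(f, g) = f·g / gcd(f, g); expanding and making the result monic gives the answer.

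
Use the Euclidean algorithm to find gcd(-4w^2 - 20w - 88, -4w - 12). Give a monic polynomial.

1

Repeated division with remainder:
  -4w^2 - 20w - 88 = (w + 2)(-4w - 12) + (-64)
  -4w - 12 = ((1/16)w + 3/16)(-64) + (0)
The last nonzero remainder is the constant -64, so the polynomials are coprime and gcd = 1.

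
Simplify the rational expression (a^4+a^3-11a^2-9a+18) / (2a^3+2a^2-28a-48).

Repeated division with remainder:
  a^4+a^3-11a^2-9a+18 = ((1/2)a)(2a^3+2a^2-28a-48) + (3a^2+15a+18)
  2a^3+2a^2-28a-48 = ((2/3)a-8/3)(3a^2+15a+18) + (0)
Last nonzero remainder: 3a^2+15a+18. Dividing through by 3 gives the monic gcd a^2+5a+6.
Cancel a^2+5a+6 from numerator and denominator to get the reduced form.

(a^2-4a+3)/(2a-8)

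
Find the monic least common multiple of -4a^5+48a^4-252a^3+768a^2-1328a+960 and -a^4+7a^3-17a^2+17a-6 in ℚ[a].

Euclidean algorithm in ℚ[a]:
  -4a^5+48a^4-252a^3+768a^2-1328a+960 = (4a-20)(-a^4+7a^3-17a^2+17a-6) + (-44a^3+360a^2-964a+840)
  -a^4+7a^3-17a^2+17a-6 = ((1/44)a+13/484)(-44a^3+360a^2-964a+840) + (-(576/121)a^2+(2880/121)a-3456/121)
  -44a^3+360a^2-964a+840 = ((1331/144)a-4235/144)(-(576/121)a^2+(2880/121)a-3456/121) + (0)
Last nonzero remainder: -(576/121)a^2+(2880/121)a-3456/121. Dividing through by -576/121 gives the monic gcd a^2-5a+6.
Then lcm(f, g) = f·g / gcd(f, g); expanding and making the result monic gives the answer.

a^7-14a^6+88a^5-330a^4+779a^3-1096a^2+812a-240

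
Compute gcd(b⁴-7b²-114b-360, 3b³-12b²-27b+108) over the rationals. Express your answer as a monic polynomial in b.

b+3

Apply the Euclidean algorithm:
  b⁴-7b²-114b-360 = ((1/3)b+4/3)(3b³-12b²-27b+108) + (18b²-114b-504)
  3b³-12b²-27b+108 = ((1/6)b+7/18)(18b²-114b-504) + ((304/3)b+304)
  18b²-114b-504 = ((27/152)b-63/38)((304/3)b+304) + (0)
Last nonzero remainder: (304/3)b+304. Dividing through by 304/3 gives the monic gcd b+3.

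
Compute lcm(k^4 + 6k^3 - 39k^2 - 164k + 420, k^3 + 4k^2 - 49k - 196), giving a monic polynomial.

By polynomial division,
  k^4 + 6k^3 - 39k^2 - 164k + 420 = (k + 2)(k^3 + 4k^2 - 49k - 196) + (2k^2 + 130k + 812)
  k^3 + 4k^2 - 49k - 196 = ((1/2)k - 61/2)(2k^2 + 130k + 812) + (3510k + 24570)
  2k^2 + 130k + 812 = ((1/1755)k + 58/1755)(3510k + 24570) + (0)
Last nonzero remainder: 3510k + 24570. Dividing through by 3510 gives the monic gcd k + 7.
Then lcm(f, g) = f·g / gcd(f, g); expanding and making the result monic gives the answer.

k^6 + 3k^5 - 85k^4 - 215k^3 + 2004k^2 + 3332k - 11760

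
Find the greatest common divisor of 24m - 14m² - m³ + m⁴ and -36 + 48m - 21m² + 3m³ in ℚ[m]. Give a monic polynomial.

6 - 5m + m²

Euclidean algorithm in ℚ[m]:
  m⁴ - m³ - 14m² + 24m = ((1/3)m + 2)(3m³ - 21m² + 48m - 36) + (12m² - 60m + 72)
  3m³ - 21m² + 48m - 36 = ((1/4)m - 1/2)(12m² - 60m + 72) + (0)
Last nonzero remainder: 12m² - 60m + 72. Dividing through by 12 gives the monic gcd m² - 5m + 6.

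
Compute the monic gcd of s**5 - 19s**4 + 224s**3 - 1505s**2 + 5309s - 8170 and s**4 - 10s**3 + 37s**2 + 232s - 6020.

s**2 - 7s + 86

Apply the Euclidean algorithm:
  s**5 - 19s**4 + 224s**3 - 1505s**2 + 5309s - 8170 = (s - 9)(s**4 - 10s**3 + 37s**2 + 232s - 6020) + (97s**3 - 1404s**2 + 13417s - 62350)
  s**4 - 10s**3 + 37s**2 + 232s - 6020 = ((1/97)s + 434/9409)(97s**3 - 1404s**2 + 13417s - 62350) + (-(343980/9409)s**2 + (2407860/9409)s - 29582280/9409)
  97s**3 - 1404s**2 + 13417s - 62350 = (-(912673/343980)s + 1364305/68796)(-(343980/9409)s**2 + (2407860/9409)s - 29582280/9409) + (0)
Last nonzero remainder: -(343980/9409)s**2 + (2407860/9409)s - 29582280/9409. Dividing through by -343980/9409 gives the monic gcd s**2 - 7s + 86.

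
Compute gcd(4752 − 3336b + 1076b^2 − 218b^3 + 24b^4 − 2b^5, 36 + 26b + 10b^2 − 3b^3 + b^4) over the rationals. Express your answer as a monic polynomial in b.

18 − 5b + b^2

Apply the Euclidean algorithm:
  −2b^5 + 24b^4 − 218b^3 + 1076b^2 − 3336b + 4752 = (−2b + 18)(b^4 − 3b^3 + 10b^2 + 26b + 36) + (−144b^3 + 948b^2 − 3732b + 4104)
  b^4 − 3b^3 + 10b^2 + 26b + 36 = (−(1/144)b − 43/1728)(−144b^3 + 948b^2 − 3732b + 4104) + ((1105/144)b^2 − (5525/144)b + 1105/8)
  −144b^3 + 948b^2 − 3732b + 4104 = (−(20736/1105)b + 32832/1105)((1105/144)b^2 − (5525/144)b + 1105/8) + (0)
Last nonzero remainder: (1105/144)b^2 − (5525/144)b + 1105/8. Dividing through by 1105/144 gives the monic gcd b^2 − 5b + 18.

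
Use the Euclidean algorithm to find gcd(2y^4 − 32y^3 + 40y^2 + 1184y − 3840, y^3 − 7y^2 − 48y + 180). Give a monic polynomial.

y^2 − 4y − 60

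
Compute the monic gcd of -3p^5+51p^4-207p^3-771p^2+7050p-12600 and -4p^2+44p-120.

p^2-11p+30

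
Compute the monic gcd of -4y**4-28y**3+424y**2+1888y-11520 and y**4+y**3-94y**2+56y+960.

Repeated division with remainder:
  -4y**4-28y**3+424y**2+1888y-11520 = (-4)(y**4+y**3-94y**2+56y+960) + (-24y**3+48y**2+2112y-7680)
  y**4+y**3-94y**2+56y+960 = (-(1/24)y-1/8)(-24y**3+48y**2+2112y-7680) + (0)
Last nonzero remainder: -24y**3+48y**2+2112y-7680. Dividing through by -24 gives the monic gcd y**3-2y**2-88y+320.

y**3-2y**2-88y+320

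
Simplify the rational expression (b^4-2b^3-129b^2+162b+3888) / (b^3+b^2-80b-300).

By polynomial division,
  b^4-2b^3-129b^2+162b+3888 = (b-3)(b^3+b^2-80b-300) + (-46b^2+222b+2988)
  b^3+b^2-80b-300 = (-(1/46)b-67/529)(-46b^2+222b+2988) + ((6916/529)b+41496/529)
  -46b^2+222b+2988 = (-(12167/3458)b+131721/3458)((6916/529)b+41496/529) + (0)
Last nonzero remainder: (6916/529)b+41496/529. Dividing through by 6916/529 gives the monic gcd b+6.
Cancel b+6 from numerator and denominator to get the reduced form.

(b^3-8b^2-81b+648)/(b^2-5b-50)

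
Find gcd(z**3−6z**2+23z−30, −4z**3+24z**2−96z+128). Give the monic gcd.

z−2

Euclidean algorithm in ℚ[z]:
  z**3−6z**2+23z−30 = (−1/4)(−4z**3+24z**2−96z+128) + (−z+2)
  −4z**3+24z**2−96z+128 = (4z**2−16z+64)(−z+2) + (0)
Last nonzero remainder: −z+2. Dividing through by −1 gives the monic gcd z−2.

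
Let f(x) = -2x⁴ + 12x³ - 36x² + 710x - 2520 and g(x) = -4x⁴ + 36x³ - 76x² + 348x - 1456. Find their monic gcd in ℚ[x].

By polynomial division,
  -2x⁴ + 12x³ - 36x² + 710x - 2520 = (1/2)(-4x⁴ + 36x³ - 76x² + 348x - 1456) + (-6x³ + 2x² + 536x - 1792)
  -4x⁴ + 36x³ - 76x² + 348x - 1456 = ((2/3)x - 52/9)(-6x³ + 2x² + 536x - 1792) + (-(3796/9)x² + (41756/9)x - 106288/9)
  -6x³ + 2x² + 536x - 1792 = ((27/1898)x + 144/949)(-(3796/9)x² + (41756/9)x - 106288/9) + (0)
Last nonzero remainder: -(3796/9)x² + (41756/9)x - 106288/9. Dividing through by -3796/9 gives the monic gcd x² - 11x + 28.

x² - 11x + 28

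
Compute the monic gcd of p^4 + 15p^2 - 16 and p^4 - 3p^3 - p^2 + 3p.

p^2 - 1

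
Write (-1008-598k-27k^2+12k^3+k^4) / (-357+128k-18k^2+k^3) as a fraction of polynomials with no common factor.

Repeated division with remainder:
  k^4+12k^3-27k^2-598k-1008 = (k+30)(k^3-18k^2+128k-357) + (385k^2-4081k+9702)
  k^3-18k^2+128k-357 = ((1/385)k-37/1925)(385k^2-4081k+9702) + ((609/25)k-4263/25)
  385k^2-4081k+9702 = ((1375/87)k-1650/29)((609/25)k-4263/25) + (0)
Last nonzero remainder: (609/25)k-4263/25. Dividing through by 609/25 gives the monic gcd k-7.
Cancel k-7 from numerator and denominator to get the reduced form.

(144+106k+19k^2+k^3)/(51-11k+k^2)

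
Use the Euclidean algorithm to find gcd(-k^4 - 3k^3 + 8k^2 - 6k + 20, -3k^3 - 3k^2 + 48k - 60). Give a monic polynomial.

Euclidean algorithm in ℚ[k]:
  -k^4 - 3k^3 + 8k^2 - 6k + 20 = ((1/3)k + 2/3)(-3k^3 - 3k^2 + 48k - 60) + (-6k^2 - 18k + 60)
  -3k^3 - 3k^2 + 48k - 60 = ((1/2)k - 1)(-6k^2 - 18k + 60) + (0)
Last nonzero remainder: -6k^2 - 18k + 60. Dividing through by -6 gives the monic gcd k^2 + 3k - 10.

k^2 + 3k - 10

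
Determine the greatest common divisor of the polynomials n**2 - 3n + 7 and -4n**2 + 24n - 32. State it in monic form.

By polynomial division,
  n**2 - 3n + 7 = (-1/4)(-4n**2 + 24n - 32) + (3n - 1)
  -4n**2 + 24n - 32 = (-(4/3)n + 68/9)(3n - 1) + (-220/9)
  3n - 1 = (-(27/220)n + 9/220)(-220/9) + (0)
The last nonzero remainder is the constant -220/9, so the polynomials are coprime and gcd = 1.

1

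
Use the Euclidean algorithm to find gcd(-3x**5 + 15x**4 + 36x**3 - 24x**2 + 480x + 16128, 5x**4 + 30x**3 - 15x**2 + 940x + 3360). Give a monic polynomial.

Repeated division with remainder:
  -3x**5 + 15x**4 + 36x**3 - 24x**2 + 480x + 16128 = (-(3/5)x + 33/5)(5x**4 + 30x**3 - 15x**2 + 940x + 3360) + (-171x**3 + 639x**2 - 3708x - 6048)
  5x**4 + 30x**3 - 15x**2 + 940x + 3360 = (-(5/171)x - 925/3249)(-171x**3 + 639x**2 - 3708x - 6048) + ((21120/361)x**2 - (105600/361)x + 591360/361)
  -171x**3 + 639x**2 - 3708x - 6048 = (-(20577/7040)x - 3249/880)((21120/361)x**2 - (105600/361)x + 591360/361) + (0)
Last nonzero remainder: (21120/361)x**2 - (105600/361)x + 591360/361. Dividing through by 21120/361 gives the monic gcd x**2 - 5x + 28.

x**2 - 5x + 28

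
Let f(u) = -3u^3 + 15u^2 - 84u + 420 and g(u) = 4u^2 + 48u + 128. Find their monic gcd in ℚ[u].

1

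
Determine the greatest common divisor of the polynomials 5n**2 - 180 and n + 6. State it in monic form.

By polynomial division,
  5n**2 - 180 = (5n - 30)(n + 6) + (0)
The last nonzero remainder n + 6 is already monic.

n + 6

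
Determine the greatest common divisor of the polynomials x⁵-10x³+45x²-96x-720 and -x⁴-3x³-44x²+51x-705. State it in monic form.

By polynomial division,
  x⁵-10x³+45x²-96x-720 = (-x+3)(-x⁴-3x³-44x²+51x-705) + (-45x³+228x²-954x+1395)
  -x⁴-3x³-44x²+51x-705 = ((1/45)x+121/675)(-45x³+228x²-954x+1395) + (-(14326/225)x²+(14326/75)x-14326/15)
  -45x³+228x²-954x+1395 = ((10125/14326)x-20925/14326)(-(14326/225)x²+(14326/75)x-14326/15) + (0)
Last nonzero remainder: -(14326/225)x²+(14326/75)x-14326/15. Dividing through by -14326/225 gives the monic gcd x²-3x+15.

x²-3x+15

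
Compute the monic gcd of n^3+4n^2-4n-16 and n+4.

n+4

By polynomial division,
  n^3+4n^2-4n-16 = (n^2-4)(n+4) + (0)
The last nonzero remainder n+4 is already monic.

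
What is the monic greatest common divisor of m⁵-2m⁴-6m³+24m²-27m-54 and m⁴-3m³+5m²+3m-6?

m³-2m²+3m+6

Repeated division with remainder:
  m⁵-2m⁴-6m³+24m²-27m-54 = (m+1)(m⁴-3m³+5m²+3m-6) + (-8m³+16m²-24m-48)
  m⁴-3m³+5m²+3m-6 = (-(1/8)m+1/8)(-8m³+16m²-24m-48) + (0)
Last nonzero remainder: -8m³+16m²-24m-48. Dividing through by -8 gives the monic gcd m³-2m²+3m+6.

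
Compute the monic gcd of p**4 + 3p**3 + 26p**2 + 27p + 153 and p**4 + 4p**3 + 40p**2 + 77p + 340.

Apply the Euclidean algorithm:
  p**4 + 3p**3 + 26p**2 + 27p + 153 = (p**4 + 4p**3 + 40p**2 + 77p + 340) + (-p**3 - 14p**2 - 50p - 187)
  p**4 + 4p**3 + 40p**2 + 77p + 340 = (-p + 10)(-p**3 - 14p**2 - 50p - 187) + (130p**2 + 390p + 2210)
  -p**3 - 14p**2 - 50p - 187 = (-(1/130)p - 11/130)(130p**2 + 390p + 2210) + (0)
Last nonzero remainder: 130p**2 + 390p + 2210. Dividing through by 130 gives the monic gcd p**2 + 3p + 17.

p**2 + 3p + 17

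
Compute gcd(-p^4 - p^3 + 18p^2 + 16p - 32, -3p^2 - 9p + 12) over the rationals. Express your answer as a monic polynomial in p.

Euclidean algorithm in ℚ[p]:
  -p^4 - p^3 + 18p^2 + 16p - 32 = ((1/3)p^2 - (2/3)p - 8/3)(-3p^2 - 9p + 12) + (0)
Last nonzero remainder: -3p^2 - 9p + 12. Dividing through by -3 gives the monic gcd p^2 + 3p - 4.

p^2 + 3p - 4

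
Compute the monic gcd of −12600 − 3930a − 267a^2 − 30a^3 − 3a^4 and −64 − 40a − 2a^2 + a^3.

By polynomial division,
  −3a^4 − 30a^3 − 267a^2 − 3930a − 12600 = (−3a − 36)(a^3 − 2a^2 − 40a − 64) + (−459a^2 − 5562a − 14904)
  a^3 − 2a^2 − 40a − 64 = (−(1/459)a + 80/2601)(−459a^2 − 5562a − 14904) + ((28496/289)a + 113984/289)
  −459a^2 − 5562a − 14904 = (−(132651/28496)a − 538407/14248)((28496/289)a + 113984/289) + (0)
Last nonzero remainder: (28496/289)a + 113984/289. Dividing through by 28496/289 gives the monic gcd a + 4.

4 + a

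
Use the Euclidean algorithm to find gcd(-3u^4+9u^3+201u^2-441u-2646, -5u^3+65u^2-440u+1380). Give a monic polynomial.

Repeated division with remainder:
  -3u^4+9u^3+201u^2-441u-2646 = ((3/5)u+6)(-5u^3+65u^2-440u+1380) + (75u^2+1371u-10926)
  -5u^3+65u^2-440u+1380 = (-(1/15)u+782/375)(75u^2+1371u-10926) + (-(503424/125)u+3020544/125)
  75u^2+1371u-10926 = (-(3125/167808)u-75875/167808)(-(503424/125)u+3020544/125) + (0)
Last nonzero remainder: -(503424/125)u+3020544/125. Dividing through by -503424/125 gives the monic gcd u-6.

u-6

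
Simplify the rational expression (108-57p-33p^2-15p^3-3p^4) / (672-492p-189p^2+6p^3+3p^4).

Apply the Euclidean algorithm:
  -3p^4-15p^3-33p^2-57p+108 = (-1)(3p^4+6p^3-189p^2-492p+672) + (-9p^3-222p^2-549p+780)
  3p^4+6p^3-189p^2-492p+672 = (-(1/3)p+68/9)(-9p^3-222p^2-549p+780) + ((3916/3)p^2+3916p-15664/3)
  -9p^3-222p^2-549p+780 = (-(27/3916)p-585/3916)((3916/3)p^2+3916p-15664/3) + (0)
Last nonzero remainder: (3916/3)p^2+3916p-15664/3. Dividing through by 3916/3 gives the monic gcd p^2+3p-4.
Cancel p^2+3p-4 from numerator and denominator to get the reduced form.

(-9-2p-p^2)/(-56-p+p^2)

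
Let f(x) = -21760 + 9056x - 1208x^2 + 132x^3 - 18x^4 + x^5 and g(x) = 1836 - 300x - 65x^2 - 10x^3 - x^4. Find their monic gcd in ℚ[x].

68 + 4x + x^2

By polynomial division,
  x^5 - 18x^4 + 132x^3 - 1208x^2 + 9056x - 21760 = (-x + 28)(-x^4 - 10x^3 - 65x^2 - 300x + 1836) + (347x^3 + 312x^2 + 19292x - 73168)
  -x^4 - 10x^3 - 65x^2 - 300x + 1836 = (-(1/347)x - 3158/120409)(347x^3 + 312x^2 + 19292x - 73168) + (-(146965/120409)x^2 - (587860/120409)x - 9993620/120409)
  347x^3 + 312x^2 + 19292x - 73168 = (-(41781923/146965)x + 129560084/146965)(-(146965/120409)x^2 - (587860/120409)x - 9993620/120409) + (0)
Last nonzero remainder: -(146965/120409)x^2 - (587860/120409)x - 9993620/120409. Dividing through by -146965/120409 gives the monic gcd x^2 + 4x + 68.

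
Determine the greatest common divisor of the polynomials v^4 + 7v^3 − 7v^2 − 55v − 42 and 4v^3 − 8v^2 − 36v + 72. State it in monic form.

v − 3

Euclidean algorithm in ℚ[v]:
  v^4 + 7v^3 − 7v^2 − 55v − 42 = ((1/4)v + 9/4)(4v^3 − 8v^2 − 36v + 72) + (20v^2 + 8v − 204)
  4v^3 − 8v^2 − 36v + 72 = ((1/5)v − 12/25)(20v^2 + 8v − 204) + ((216/25)v − 648/25)
  20v^2 + 8v − 204 = ((125/54)v + 425/54)((216/25)v − 648/25) + (0)
Last nonzero remainder: (216/25)v − 648/25. Dividing through by 216/25 gives the monic gcd v − 3.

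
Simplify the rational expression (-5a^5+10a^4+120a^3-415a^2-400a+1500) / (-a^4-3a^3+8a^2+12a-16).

(5a^3-10a^2-100a+375)/(a^2+3a-4)

Euclidean algorithm in ℚ[a]:
  -5a^5+10a^4+120a^3-415a^2-400a+1500 = (5a-25)(-a^4-3a^3+8a^2+12a-16) + (5a^3-275a^2-20a+1100)
  -a^4-3a^3+8a^2+12a-16 = (-(1/5)a-58/5)(5a^3-275a^2-20a+1100) + (-3186a^2+12744)
  5a^3-275a^2-20a+1100 = (-(5/3186)a+275/3186)(-3186a^2+12744) + (0)
Last nonzero remainder: -3186a^2+12744. Dividing through by -3186 gives the monic gcd a^2-4.
Cancel a^2-4 from numerator and denominator to get the reduced form.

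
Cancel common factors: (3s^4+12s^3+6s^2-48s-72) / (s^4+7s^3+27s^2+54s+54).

By polynomial division,
  3s^4+12s^3+6s^2-48s-72 = (3)(s^4+7s^3+27s^2+54s+54) + (-9s^3-75s^2-210s-234)
  s^4+7s^3+27s^2+54s+54 = (-(1/9)s+4/27)(-9s^3-75s^2-210s-234) + ((133/9)s^2+(532/9)s+266/3)
  -9s^3-75s^2-210s-234 = (-(81/133)s-351/133)((133/9)s^2+(532/9)s+266/3) + (0)
Last nonzero remainder: (133/9)s^2+(532/9)s+266/3. Dividing through by 133/9 gives the monic gcd s^2+4s+6.
Cancel s^2+4s+6 from numerator and denominator to get the reduced form.

(3s^2-12)/(s^2+3s+9)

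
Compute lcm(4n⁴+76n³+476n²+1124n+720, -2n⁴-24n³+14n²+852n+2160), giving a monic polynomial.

n⁵+13n⁴+5n³-433n²-1506n-1080

Euclidean algorithm in ℚ[n]:
  4n⁴+76n³+476n²+1124n+720 = (-2)(-2n⁴-24n³+14n²+852n+2160) + (28n³+504n²+2828n+5040)
  -2n⁴-24n³+14n²+852n+2160 = (-(1/14)n+3/7)(28n³+504n²+2828n+5040) + (0)
Last nonzero remainder: 28n³+504n²+2828n+5040. Dividing through by 28 gives the monic gcd n³+18n²+101n+180.
Then lcm(f, g) = f·g / gcd(f, g); expanding and making the result monic gives the answer.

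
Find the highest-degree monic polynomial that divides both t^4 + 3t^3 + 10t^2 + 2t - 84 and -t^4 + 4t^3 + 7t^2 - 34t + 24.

t^2 + t - 6

Apply the Euclidean algorithm:
  t^4 + 3t^3 + 10t^2 + 2t - 84 = (-1)(-t^4 + 4t^3 + 7t^2 - 34t + 24) + (7t^3 + 17t^2 - 32t - 60)
  -t^4 + 4t^3 + 7t^2 - 34t + 24 = (-(1/7)t + 45/49)(7t^3 + 17t^2 - 32t - 60) + (-(646/49)t^2 - (646/49)t + 3876/49)
  7t^3 + 17t^2 - 32t - 60 = (-(343/646)t - 245/323)(-(646/49)t^2 - (646/49)t + 3876/49) + (0)
Last nonzero remainder: -(646/49)t^2 - (646/49)t + 3876/49. Dividing through by -646/49 gives the monic gcd t^2 + t - 6.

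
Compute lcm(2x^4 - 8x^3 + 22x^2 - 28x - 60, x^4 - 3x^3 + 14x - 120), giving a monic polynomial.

By polynomial division,
  2x^4 - 8x^3 + 22x^2 - 28x - 60 = (2)(x^4 - 3x^3 + 14x - 120) + (-2x^3 + 22x^2 - 56x + 180)
  x^4 - 3x^3 + 14x - 120 = (-(1/2)x - 4)(-2x^3 + 22x^2 - 56x + 180) + (60x^2 - 120x + 600)
  -2x^3 + 22x^2 - 56x + 180 = (-(1/30)x + 3/10)(60x^2 - 120x + 600) + (0)
Last nonzero remainder: 60x^2 - 120x + 600. Dividing through by 60 gives the monic gcd x^2 - 2x + 10.
Then lcm(f, g) = f·g / gcd(f, g); expanding and making the result monic gives the answer.

x^6 - 5x^5 + 3x^4 + 23x^3 - 148x^2 + 198x + 360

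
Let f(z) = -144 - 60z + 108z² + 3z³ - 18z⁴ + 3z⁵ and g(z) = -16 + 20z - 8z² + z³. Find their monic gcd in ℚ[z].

Euclidean algorithm in ℚ[z]:
  3z⁵ - 18z⁴ + 3z³ + 108z² - 60z - 144 = (3z² + 6z - 9)(z³ - 8z² + 20z - 16) + (-36z² + 216z - 288)
  z³ - 8z² + 20z - 16 = (-(1/36)z + 1/18)(-36z² + 216z - 288) + (0)
Last nonzero remainder: -36z² + 216z - 288. Dividing through by -36 gives the monic gcd z² - 6z + 8.

8 - 6z + z²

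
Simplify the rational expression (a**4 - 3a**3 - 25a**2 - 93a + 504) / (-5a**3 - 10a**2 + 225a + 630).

(-a**3 - 4a**2 - 3a + 72)/(5a**2 + 45a + 90)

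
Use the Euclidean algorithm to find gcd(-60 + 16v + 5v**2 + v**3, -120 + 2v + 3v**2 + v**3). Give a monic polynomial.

30 + 7v + v**2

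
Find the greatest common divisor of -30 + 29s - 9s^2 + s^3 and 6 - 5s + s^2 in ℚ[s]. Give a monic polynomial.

-2 + s

Repeated division with remainder:
  s^3 - 9s^2 + 29s - 30 = (s - 4)(s^2 - 5s + 6) + (3s - 6)
  s^2 - 5s + 6 = ((1/3)s - 1)(3s - 6) + (0)
Last nonzero remainder: 3s - 6. Dividing through by 3 gives the monic gcd s - 2.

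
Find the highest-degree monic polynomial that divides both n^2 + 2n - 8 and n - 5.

1

Apply the Euclidean algorithm:
  n^2 + 2n - 8 = (n + 7)(n - 5) + (27)
  n - 5 = ((1/27)n - 5/27)(27) + (0)
The last nonzero remainder is the constant 27, so the polynomials are coprime and gcd = 1.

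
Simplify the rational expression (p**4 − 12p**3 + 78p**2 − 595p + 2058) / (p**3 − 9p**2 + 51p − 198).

Apply the Euclidean algorithm:
  p**4 − 12p**3 + 78p**2 − 595p + 2058 = (p − 3)(p**3 − 9p**2 + 51p − 198) + (−244p + 1464)
  p**3 − 9p**2 + 51p − 198 = (−(1/244)p**2 + (3/244)p − 33/244)(−244p + 1464) + (0)
Last nonzero remainder: −244p + 1464. Dividing through by −244 gives the monic gcd p − 6.
Cancel p − 6 from numerator and denominator to get the reduced form.

(p**3 − 6p**2 + 42p − 343)/(p**2 − 3p + 33)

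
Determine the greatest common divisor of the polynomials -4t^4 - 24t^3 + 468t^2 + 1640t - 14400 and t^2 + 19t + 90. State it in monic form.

Repeated division with remainder:
  -4t^4 - 24t^3 + 468t^2 + 1640t - 14400 = (-4t^2 + 52t - 160)(t^2 + 19t + 90) + (0)
The last nonzero remainder t^2 + 19t + 90 is already monic.

t^2 + 19t + 90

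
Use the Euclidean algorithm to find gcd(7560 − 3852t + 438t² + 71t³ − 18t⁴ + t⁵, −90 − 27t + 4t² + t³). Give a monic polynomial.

−30 + t + t²

Euclidean algorithm in ℚ[t]:
  t⁵ − 18t⁴ + 71t³ + 438t² − 3852t + 7560 = (t² − 22t + 186)(t³ + 4t² − 27t − 90) + (−810t² − 810t + 24300)
  t³ + 4t² − 27t − 90 = (−(1/810)t − 1/270)(−810t² − 810t + 24300) + (0)
Last nonzero remainder: −810t² − 810t + 24300. Dividing through by −810 gives the monic gcd t² + t − 30.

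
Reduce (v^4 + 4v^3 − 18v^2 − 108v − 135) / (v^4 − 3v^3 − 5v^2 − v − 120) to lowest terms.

Apply the Euclidean algorithm:
  v^4 + 4v^3 − 18v^2 − 108v − 135 = (v^4 − 3v^3 − 5v^2 − v − 120) + (7v^3 − 13v^2 − 107v − 15)
  v^4 − 3v^3 − 5v^2 − v − 120 = ((1/7)v − 8/49)(7v^3 − 13v^2 − 107v − 15) + ((400/49)v^2 − (800/49)v − 6000/49)
  7v^3 − 13v^2 − 107v − 15 = ((343/400)v + 49/400)((400/49)v^2 − (800/49)v − 6000/49) + (0)
Last nonzero remainder: (400/49)v^2 − (800/49)v − 6000/49. Dividing through by 400/49 gives the monic gcd v^2 − 2v − 15.
Cancel v^2 − 2v − 15 from numerator and denominator to get the reduced form.

(v^2 + 6v + 9)/(v^2 − v + 8)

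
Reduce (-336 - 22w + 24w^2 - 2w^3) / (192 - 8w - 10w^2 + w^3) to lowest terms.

By polynomial division,
  -2w^3 + 24w^2 - 22w - 336 = (-2)(w^3 - 10w^2 - 8w + 192) + (4w^2 - 38w + 48)
  w^3 - 10w^2 - 8w + 192 = ((1/4)w - 1/8)(4w^2 - 38w + 48) + (-(99/4)w + 198)
  4w^2 - 38w + 48 = (-(16/99)w + 8/33)(-(99/4)w + 198) + (0)
Last nonzero remainder: -(99/4)w + 198. Dividing through by -99/4 gives the monic gcd w - 8.
Cancel w - 8 from numerator and denominator to get the reduced form.

(42 + 8w - 2w^2)/(-24 - 2w + w^2)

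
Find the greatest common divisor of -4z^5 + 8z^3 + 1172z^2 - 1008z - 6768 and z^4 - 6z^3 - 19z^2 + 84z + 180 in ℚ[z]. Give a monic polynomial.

z^2 - 4z - 12

By polynomial division,
  -4z^5 + 8z^3 + 1172z^2 - 1008z - 6768 = (-4z - 24)(z^4 - 6z^3 - 19z^2 + 84z + 180) + (-212z^3 + 1052z^2 + 1728z - 2448)
  z^4 - 6z^3 - 19z^2 + 84z + 180 = (-(1/212)z + 55/11236)(-212z^3 + 1052z^2 + 1728z - 2448) + (-(44940/2809)z^2 + (179760/2809)z + 539280/2809)
  -212z^3 + 1052z^2 + 1728z - 2448 = ((148877/11235)z - 47753/3745)(-(44940/2809)z^2 + (179760/2809)z + 539280/2809) + (0)
Last nonzero remainder: -(44940/2809)z^2 + (179760/2809)z + 539280/2809. Dividing through by -44940/2809 gives the monic gcd z^2 - 4z - 12.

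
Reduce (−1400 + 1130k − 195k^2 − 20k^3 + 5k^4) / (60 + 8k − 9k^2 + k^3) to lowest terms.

(280 − 170k + 5k^2 + 5k^3)/(−12 − 4k + k^2)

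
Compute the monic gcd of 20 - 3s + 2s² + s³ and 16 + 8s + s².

4 + s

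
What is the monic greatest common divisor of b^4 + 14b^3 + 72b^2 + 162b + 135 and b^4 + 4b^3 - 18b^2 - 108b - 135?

By polynomial division,
  b^4 + 14b^3 + 72b^2 + 162b + 135 = (b^4 + 4b^3 - 18b^2 - 108b - 135) + (10b^3 + 90b^2 + 270b + 270)
  b^4 + 4b^3 - 18b^2 - 108b - 135 = ((1/10)b - 1/2)(10b^3 + 90b^2 + 270b + 270) + (0)
Last nonzero remainder: 10b^3 + 90b^2 + 270b + 270. Dividing through by 10 gives the monic gcd b^3 + 9b^2 + 27b + 27.

b^3 + 9b^2 + 27b + 27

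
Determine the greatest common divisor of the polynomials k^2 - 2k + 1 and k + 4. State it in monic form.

1

Repeated division with remainder:
  k^2 - 2k + 1 = (k - 6)(k + 4) + (25)
  k + 4 = ((1/25)k + 4/25)(25) + (0)
The last nonzero remainder is the constant 25, so the polynomials are coprime and gcd = 1.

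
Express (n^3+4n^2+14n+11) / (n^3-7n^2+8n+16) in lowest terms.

(n^2+3n+11)/(n^2-8n+16)

Repeated division with remainder:
  n^3+4n^2+14n+11 = (n^3-7n^2+8n+16) + (11n^2+6n-5)
  n^3-7n^2+8n+16 = ((1/11)n-83/121)(11n^2+6n-5) + ((1521/121)n+1521/121)
  11n^2+6n-5 = ((1331/1521)n-605/1521)((1521/121)n+1521/121) + (0)
Last nonzero remainder: (1521/121)n+1521/121. Dividing through by 1521/121 gives the monic gcd n+1.
Cancel n+1 from numerator and denominator to get the reduced form.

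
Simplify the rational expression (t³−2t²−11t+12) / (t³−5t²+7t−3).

(t²−t−12)/(t²−4t+3)

By polynomial division,
  t³−2t²−11t+12 = (t³−5t²+7t−3) + (3t²−18t+15)
  t³−5t²+7t−3 = ((1/3)t+1/3)(3t²−18t+15) + (8t−8)
  3t²−18t+15 = ((3/8)t−15/8)(8t−8) + (0)
Last nonzero remainder: 8t−8. Dividing through by 8 gives the monic gcd t−1.
Cancel t−1 from numerator and denominator to get the reduced form.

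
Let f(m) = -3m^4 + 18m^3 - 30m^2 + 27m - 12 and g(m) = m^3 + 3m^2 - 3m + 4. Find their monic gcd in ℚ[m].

By polynomial division,
  -3m^4 + 18m^3 - 30m^2 + 27m - 12 = (-3m + 27)(m^3 + 3m^2 - 3m + 4) + (-120m^2 + 120m - 120)
  m^3 + 3m^2 - 3m + 4 = (-(1/120)m - 1/30)(-120m^2 + 120m - 120) + (0)
Last nonzero remainder: -120m^2 + 120m - 120. Dividing through by -120 gives the monic gcd m^2 - m + 1.

m^2 - m + 1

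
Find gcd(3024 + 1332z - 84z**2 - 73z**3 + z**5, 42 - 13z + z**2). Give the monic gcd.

By polynomial division,
  z**5 - 73z**3 - 84z**2 + 1332z + 3024 = (z**3 + 13z**2 + 54z + 72)(z**2 - 13z + 42) + (0)
The last nonzero remainder z**2 - 13z + 42 is already monic.

42 - 13z + z**2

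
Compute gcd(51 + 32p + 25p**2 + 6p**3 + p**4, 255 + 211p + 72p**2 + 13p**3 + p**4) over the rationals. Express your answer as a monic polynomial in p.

Apply the Euclidean algorithm:
  p**4 + 6p**3 + 25p**2 + 32p + 51 = (p**4 + 13p**3 + 72p**2 + 211p + 255) + (-7p**3 - 47p**2 - 179p - 204)
  p**4 + 13p**3 + 72p**2 + 211p + 255 = (-(1/7)p - 44/49)(-7p**3 - 47p**2 - 179p - 204) + ((207/49)p**2 + (1035/49)p + 3519/49)
  -7p**3 - 47p**2 - 179p - 204 = (-(343/207)p - 196/69)((207/49)p**2 + (1035/49)p + 3519/49) + (0)
Last nonzero remainder: (207/49)p**2 + (1035/49)p + 3519/49. Dividing through by 207/49 gives the monic gcd p**2 + 5p + 17.

17 + 5p + p**2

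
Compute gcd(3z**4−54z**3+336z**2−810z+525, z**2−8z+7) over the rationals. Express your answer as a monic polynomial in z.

Apply the Euclidean algorithm:
  3z**4−54z**3+336z**2−810z+525 = (3z**2−30z+75)(z**2−8z+7) + (0)
The last nonzero remainder z**2−8z+7 is already monic.

z**2−8z+7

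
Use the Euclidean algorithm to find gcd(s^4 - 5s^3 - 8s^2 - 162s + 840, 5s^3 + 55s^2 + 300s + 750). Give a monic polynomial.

s^2 + 6s + 30

Repeated division with remainder:
  s^4 - 5s^3 - 8s^2 - 162s + 840 = ((1/5)s - 16/5)(5s^3 + 55s^2 + 300s + 750) + (108s^2 + 648s + 3240)
  5s^3 + 55s^2 + 300s + 750 = ((5/108)s + 25/108)(108s^2 + 648s + 3240) + (0)
Last nonzero remainder: 108s^2 + 648s + 3240. Dividing through by 108 gives the monic gcd s^2 + 6s + 30.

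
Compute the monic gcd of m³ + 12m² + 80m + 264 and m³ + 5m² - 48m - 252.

Euclidean algorithm in ℚ[m]:
  m³ + 12m² + 80m + 264 = (m³ + 5m² - 48m - 252) + (7m² + 128m + 516)
  m³ + 5m² - 48m - 252 = ((1/7)m - 93/49)(7m² + 128m + 516) + ((5940/49)m + 35640/49)
  7m² + 128m + 516 = ((343/5940)m + 2107/2970)((5940/49)m + 35640/49) + (0)
Last nonzero remainder: (5940/49)m + 35640/49. Dividing through by 5940/49 gives the monic gcd m + 6.

m + 6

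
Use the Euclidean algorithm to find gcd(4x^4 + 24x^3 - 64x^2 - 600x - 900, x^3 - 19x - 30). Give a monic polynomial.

Apply the Euclidean algorithm:
  4x^4 + 24x^3 - 64x^2 - 600x - 900 = (4x + 24)(x^3 - 19x - 30) + (12x^2 - 24x - 180)
  x^3 - 19x - 30 = ((1/12)x + 1/6)(12x^2 - 24x - 180) + (0)
Last nonzero remainder: 12x^2 - 24x - 180. Dividing through by 12 gives the monic gcd x^2 - 2x - 15.

x^2 - 2x - 15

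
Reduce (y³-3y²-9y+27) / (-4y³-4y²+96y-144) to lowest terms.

Euclidean algorithm in ℚ[y]:
  y³-3y²-9y+27 = (-1/4)(-4y³-4y²+96y-144) + (-4y²+15y-9)
  -4y³-4y²+96y-144 = (y+19/4)(-4y²+15y-9) + ((135/4)y-405/4)
  -4y²+15y-9 = (-(16/135)y+4/45)((135/4)y-405/4) + (0)
Last nonzero remainder: (135/4)y-405/4. Dividing through by 135/4 gives the monic gcd y-3.
Cancel y-3 from numerator and denominator to get the reduced form.

(-y²+9)/(4y²+16y-48)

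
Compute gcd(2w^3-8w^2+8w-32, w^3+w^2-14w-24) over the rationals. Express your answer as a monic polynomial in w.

Euclidean algorithm in ℚ[w]:
  2w^3-8w^2+8w-32 = (2)(w^3+w^2-14w-24) + (-10w^2+36w+16)
  w^3+w^2-14w-24 = (-(1/10)w-23/50)(-10w^2+36w+16) + ((104/25)w-416/25)
  -10w^2+36w+16 = (-(125/52)w-25/26)((104/25)w-416/25) + (0)
Last nonzero remainder: (104/25)w-416/25. Dividing through by 104/25 gives the monic gcd w-4.

w-4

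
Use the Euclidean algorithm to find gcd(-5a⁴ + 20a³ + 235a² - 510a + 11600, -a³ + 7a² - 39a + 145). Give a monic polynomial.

a² - 2a + 29

By polynomial division,
  -5a⁴ + 20a³ + 235a² - 510a + 11600 = (5a + 15)(-a³ + 7a² - 39a + 145) + (325a² - 650a + 9425)
  -a³ + 7a² - 39a + 145 = (-(1/325)a + 1/65)(325a² - 650a + 9425) + (0)
Last nonzero remainder: 325a² - 650a + 9425. Dividing through by 325 gives the monic gcd a² - 2a + 29.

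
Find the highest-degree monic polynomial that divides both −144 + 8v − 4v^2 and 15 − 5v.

1

Repeated division with remainder:
  −4v^2 + 8v − 144 = ((4/5)v + 4/5)(−5v + 15) + (−156)
  −5v + 15 = ((5/156)v − 5/52)(−156) + (0)
The last nonzero remainder is the constant −156, so the polynomials are coprime and gcd = 1.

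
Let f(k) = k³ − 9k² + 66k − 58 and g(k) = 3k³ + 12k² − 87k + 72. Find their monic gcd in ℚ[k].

k − 1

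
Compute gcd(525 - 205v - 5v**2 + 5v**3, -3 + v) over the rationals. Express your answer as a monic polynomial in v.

-3 + v

By polynomial division,
  5v**3 - 5v**2 - 205v + 525 = (5v**2 + 10v - 175)(v - 3) + (0)
The last nonzero remainder v - 3 is already monic.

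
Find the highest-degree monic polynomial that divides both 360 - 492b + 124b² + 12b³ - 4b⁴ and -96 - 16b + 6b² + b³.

6 + b

By polynomial division,
  -4b⁴ + 12b³ + 124b² - 492b + 360 = (-4b + 36)(b³ + 6b² - 16b - 96) + (-156b² - 300b + 3816)
  b³ + 6b² - 16b - 96 = (-(1/156)b - 53/2028)(-156b² - 300b + 3816) + ((105/169)b + 630/169)
  -156b² - 300b + 3816 = (-(8788/35)b + 35828/35)((105/169)b + 630/169) + (0)
Last nonzero remainder: (105/169)b + 630/169. Dividing through by 105/169 gives the monic gcd b + 6.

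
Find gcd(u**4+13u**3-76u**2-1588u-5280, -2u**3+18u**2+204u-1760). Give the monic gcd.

u**2-u-110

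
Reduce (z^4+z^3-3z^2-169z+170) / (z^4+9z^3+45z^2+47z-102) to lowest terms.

(z-5)/(z+3)

Apply the Euclidean algorithm:
  z^4+z^3-3z^2-169z+170 = (z^4+9z^3+45z^2+47z-102) + (-8z^3-48z^2-216z+272)
  z^4+9z^3+45z^2+47z-102 = (-(1/8)z-3/8)(-8z^3-48z^2-216z+272) + (0)
Last nonzero remainder: -8z^3-48z^2-216z+272. Dividing through by -8 gives the monic gcd z^3+6z^2+27z-34.
Cancel z^3+6z^2+27z-34 from numerator and denominator to get the reduced form.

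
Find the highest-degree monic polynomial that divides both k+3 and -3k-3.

1

Euclidean algorithm in ℚ[k]:
  k+3 = (-1/3)(-3k-3) + (2)
  -3k-3 = (-(3/2)k-3/2)(2) + (0)
The last nonzero remainder is the constant 2, so the polynomials are coprime and gcd = 1.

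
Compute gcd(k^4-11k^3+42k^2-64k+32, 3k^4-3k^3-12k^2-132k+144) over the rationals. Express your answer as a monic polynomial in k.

Repeated division with remainder:
  k^4-11k^3+42k^2-64k+32 = (1/3)(3k^4-3k^3-12k^2-132k+144) + (-10k^3+46k^2-20k-16)
  3k^4-3k^3-12k^2-132k+144 = (-(3/10)k-27/25)(-10k^3+46k^2-20k-16) + ((792/25)k^2-(792/5)k+3168/25)
  -10k^3+46k^2-20k-16 = (-(125/396)k-25/198)((792/25)k^2-(792/5)k+3168/25) + (0)
Last nonzero remainder: (792/25)k^2-(792/5)k+3168/25. Dividing through by 792/25 gives the monic gcd k^2-5k+4.

k^2-5k+4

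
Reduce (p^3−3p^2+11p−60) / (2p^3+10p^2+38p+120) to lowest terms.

By polynomial division,
  p^3−3p^2+11p−60 = (1/2)(2p^3+10p^2+38p+120) + (−8p^2−8p−120)
  2p^3+10p^2+38p+120 = (−(1/4)p−1)(−8p^2−8p−120) + (0)
Last nonzero remainder: −8p^2−8p−120. Dividing through by −8 gives the monic gcd p^2+p+15.
Cancel p^2+p+15 from numerator and denominator to get the reduced form.

(p−4)/(2p+8)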